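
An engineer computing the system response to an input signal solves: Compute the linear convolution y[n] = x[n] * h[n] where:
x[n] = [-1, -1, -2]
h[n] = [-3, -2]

y[n] = sum_k x[k]*h[n-k]. Output length = len(x) + len(h) - 1 = 3 + 2 - 1 = 4.
y[0] = -1*-3 = 3
y[1] = -1*-3 + -1*-2 = 5
y[2] = -2*-3 + -1*-2 = 8
y[3] = -2*-2 = 4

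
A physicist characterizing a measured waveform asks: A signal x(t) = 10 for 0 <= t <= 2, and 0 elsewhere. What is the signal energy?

Energy = integral of |x(t)|^2 dt over the signal duration
= 10^2 * 2 = 100 * 2 = 200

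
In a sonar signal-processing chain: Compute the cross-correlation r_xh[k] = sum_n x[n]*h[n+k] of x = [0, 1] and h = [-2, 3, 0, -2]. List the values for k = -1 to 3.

Both sequences indexed from 0 and zero outside their support.
Lags with overlap: k = -1 to 3.
  r_xh[-1] = x[1]*h[0] = -2
  r_xh[0] = x[0]*h[0] + x[1]*h[1] = 3
  r_xh[1] = x[0]*h[1] + x[1]*h[2] = 0
  r_xh[2] = x[0]*h[2] + x[1]*h[3] = -2
  r_xh[3] = x[0]*h[3] = 0
r_xh = [-2, 3, 0, -2, 0] (for k = -1, ..., 3)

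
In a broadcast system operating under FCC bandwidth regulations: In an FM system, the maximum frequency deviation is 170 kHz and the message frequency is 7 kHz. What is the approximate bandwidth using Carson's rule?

Carson's rule: BW = 2*(delta_f + f_m)
= 2*(170 + 7) kHz = 354 kHz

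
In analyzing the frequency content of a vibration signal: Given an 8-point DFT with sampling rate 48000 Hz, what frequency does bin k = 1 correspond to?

The frequency of DFT bin k is: f_k = k * f_s / N
f_1 = 1 * 48000 / 8 = 6000 Hz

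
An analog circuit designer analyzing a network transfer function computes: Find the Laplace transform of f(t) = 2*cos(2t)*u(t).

Standard pair: cos(wt)*u(t) <-> s/(s^2+w^2)
With w = 2: L{2*cos(2t)*u(t)} = 2s/(s^2+4)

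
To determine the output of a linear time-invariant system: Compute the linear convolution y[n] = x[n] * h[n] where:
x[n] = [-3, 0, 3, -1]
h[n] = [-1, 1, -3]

y[n] = sum_k x[k]*h[n-k]. Output length = len(x) + len(h) - 1 = 4 + 3 - 1 = 6.
y[0] = -3*-1 = 3
y[1] = 0*-1 + -3*1 = -3
y[2] = 3*-1 + 0*1 + -3*-3 = 6
y[3] = -1*-1 + 3*1 + 0*-3 = 4
y[4] = -1*1 + 3*-3 = -10
y[5] = -1*-3 = 3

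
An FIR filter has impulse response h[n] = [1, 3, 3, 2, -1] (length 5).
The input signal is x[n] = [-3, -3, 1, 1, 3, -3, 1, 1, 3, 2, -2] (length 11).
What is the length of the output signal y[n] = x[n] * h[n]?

For linear convolution, the output length is:
len(y) = len(x) + len(h) - 1 = 11 + 5 - 1 = 15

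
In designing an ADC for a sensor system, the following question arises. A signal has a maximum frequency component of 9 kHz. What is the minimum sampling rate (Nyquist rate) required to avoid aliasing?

By the Nyquist-Shannon sampling theorem,
the minimum sampling rate (Nyquist rate) must be at least 2 * f_max.
Nyquist rate = 2 * 9 kHz = 18 kHz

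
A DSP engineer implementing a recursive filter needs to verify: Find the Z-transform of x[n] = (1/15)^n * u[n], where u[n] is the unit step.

The Z-transform of a^n * u[n] is z/(z-a) for |z| > |a|.
Here a = 1/15, so X(z) = z/(z - (1/15)) = 15z/(15z - 1)
ROC: |z| > 1/15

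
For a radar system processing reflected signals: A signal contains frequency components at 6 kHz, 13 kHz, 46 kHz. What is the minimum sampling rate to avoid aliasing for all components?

The highest frequency component is f_max = 46 kHz.
Nyquist rate = 2 * f_max = 2 * 46 kHz = 92 kHz.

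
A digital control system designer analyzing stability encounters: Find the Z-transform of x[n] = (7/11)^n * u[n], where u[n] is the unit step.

The Z-transform of a^n * u[n] is z/(z-a) for |z| > |a|.
Here a = 7/11, so X(z) = z/(z - (7/11)) = 11z/(11z - 7)
ROC: |z| > 7/11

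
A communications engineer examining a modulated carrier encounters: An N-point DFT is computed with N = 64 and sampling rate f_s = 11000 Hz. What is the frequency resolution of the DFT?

DFT frequency resolution = f_s / N
= 11000 / 64 = 1375/8 Hz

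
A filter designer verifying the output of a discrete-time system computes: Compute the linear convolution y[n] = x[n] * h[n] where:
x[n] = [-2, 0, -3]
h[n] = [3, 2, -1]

y[n] = sum_k x[k]*h[n-k]. Output length = len(x) + len(h) - 1 = 3 + 3 - 1 = 5.
y[0] = -2*3 = -6
y[1] = 0*3 + -2*2 = -4
y[2] = -3*3 + 0*2 + -2*-1 = -7
y[3] = -3*2 + 0*-1 = -6
y[4] = -3*-1 = 3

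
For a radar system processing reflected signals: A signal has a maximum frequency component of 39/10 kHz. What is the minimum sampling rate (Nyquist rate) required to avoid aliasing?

By the Nyquist-Shannon sampling theorem,
the minimum sampling rate (Nyquist rate) must be at least 2 * f_max.
Nyquist rate = 2 * 39/10 kHz = 39/5 kHz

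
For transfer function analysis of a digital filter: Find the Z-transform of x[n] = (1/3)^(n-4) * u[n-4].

Time-shifting property: if X(z) = Z{x[n]}, then Z{x[n-d]} = z^(-d) * X(z)
X(z) = z/(z - 1/3) for x[n] = (1/3)^n * u[n]
Z{x[n-4]} = z^(-4) * z/(z - 1/3) = z^(-3)/(z - 1/3)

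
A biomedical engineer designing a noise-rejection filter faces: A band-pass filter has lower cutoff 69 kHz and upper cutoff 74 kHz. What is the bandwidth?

Bandwidth = f_high - f_low
= 74 kHz - 69 kHz = 5 kHz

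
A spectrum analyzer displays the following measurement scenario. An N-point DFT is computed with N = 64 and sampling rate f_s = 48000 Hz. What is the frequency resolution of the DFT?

DFT frequency resolution = f_s / N
= 48000 / 64 = 750 Hz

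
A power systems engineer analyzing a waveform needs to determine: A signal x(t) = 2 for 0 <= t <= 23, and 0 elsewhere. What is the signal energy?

Energy = integral of |x(t)|^2 dt over the signal duration
= 2^2 * 23 = 4 * 23 = 92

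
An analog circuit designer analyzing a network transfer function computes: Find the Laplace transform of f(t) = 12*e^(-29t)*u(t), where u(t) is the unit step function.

Standard Laplace transform pair:
e^(-at)*u(t) <-> 1/(s+a)
With a = 29: L{12*e^(-29t)*u(t)} = 12/(s+29), ROC: Re(s) > -29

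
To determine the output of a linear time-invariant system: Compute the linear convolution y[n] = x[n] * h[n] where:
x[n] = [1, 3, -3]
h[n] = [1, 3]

y[n] = sum_k x[k]*h[n-k]. Output length = len(x) + len(h) - 1 = 3 + 2 - 1 = 4.
y[0] = 1*1 = 1
y[1] = 3*1 + 1*3 = 6
y[2] = -3*1 + 3*3 = 6
y[3] = -3*3 = -9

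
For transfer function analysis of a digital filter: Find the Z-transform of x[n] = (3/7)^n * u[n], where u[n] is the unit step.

The Z-transform of a^n * u[n] is z/(z-a) for |z| > |a|.
Here a = 3/7, so X(z) = z/(z - (3/7)) = 7z/(7z - 3)
ROC: |z| > 3/7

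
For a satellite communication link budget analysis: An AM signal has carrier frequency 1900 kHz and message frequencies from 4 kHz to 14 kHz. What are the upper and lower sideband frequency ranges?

Upper sideband (USB) = fc + [fm_low, fm_high] = 1900 + [4, 14] = [1904, 1914] kHz
Lower sideband (LSB) = fc - [fm_high, fm_low] = 1900 - [14, 4] = [1886, 1896] kHz
Total occupied spectrum: 1886 kHz to 1914 kHz (plus carrier at 1900 kHz)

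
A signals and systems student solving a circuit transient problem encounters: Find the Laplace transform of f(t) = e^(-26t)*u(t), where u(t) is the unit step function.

Standard Laplace transform pair:
e^(-at)*u(t) <-> 1/(s+a)
With a = 26: L{e^(-26t)*u(t)} = 1/(s+26), ROC: Re(s) > -26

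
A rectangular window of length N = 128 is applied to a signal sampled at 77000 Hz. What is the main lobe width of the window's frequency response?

For a rectangular window of length N,
the main lobe width in frequency is 2*f_s/N.
= 2*77000/128 = 9625/8 Hz
This determines the minimum frequency separation for resolving two sinusoids.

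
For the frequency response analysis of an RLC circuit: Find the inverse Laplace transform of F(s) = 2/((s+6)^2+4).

Standard pair: w/((s+a)^2+w^2) <-> e^(-at)*sin(wt)*u(t)
With a=6, w=2: f(t) = e^(-6t)*sin(2t)*u(t)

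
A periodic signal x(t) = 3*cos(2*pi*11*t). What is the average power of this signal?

Average power of A*cos(wt) is A^2/2.
P = 3^2 / 2 = 9/2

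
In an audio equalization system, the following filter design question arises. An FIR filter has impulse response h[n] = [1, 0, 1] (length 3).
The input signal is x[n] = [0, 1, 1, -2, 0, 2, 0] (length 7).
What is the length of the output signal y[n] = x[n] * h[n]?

For linear convolution, the output length is:
len(y) = len(x) + len(h) - 1 = 7 + 3 - 1 = 9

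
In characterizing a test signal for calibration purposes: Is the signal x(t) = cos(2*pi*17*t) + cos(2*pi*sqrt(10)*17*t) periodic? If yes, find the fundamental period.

f1 = 17 Hz, f2 = 17*sqrt(10) Hz
Ratio f2/f1 = sqrt(10), which is irrational.
Since the frequency ratio is irrational, no common period exists.
The signal is not periodic.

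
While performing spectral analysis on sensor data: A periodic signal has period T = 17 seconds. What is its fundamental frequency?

The fundamental frequency is the reciprocal of the period.
f = 1/T = 1/(17) = 1/17 Hz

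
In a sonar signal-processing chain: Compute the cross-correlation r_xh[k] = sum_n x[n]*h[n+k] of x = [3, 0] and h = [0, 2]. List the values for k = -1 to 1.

Both sequences indexed from 0 and zero outside their support.
Lags with overlap: k = -1 to 1.
  r_xh[-1] = x[1]*h[0] = 0
  r_xh[0] = x[0]*h[0] + x[1]*h[1] = 0
  r_xh[1] = x[0]*h[1] = 6
r_xh = [0, 0, 6] (for k = -1, ..., 1)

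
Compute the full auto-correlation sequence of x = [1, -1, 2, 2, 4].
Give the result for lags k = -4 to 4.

r_xx[k] = sum_m x[m]*x[m+k], indexed from 0, for k = -4 to 4:
  r_xx[-4] = x[4]*x[0] = 4
  r_xx[-3] = x[3]*x[0] + x[4]*x[1] = -2
  r_xx[-2] = x[2]*x[0] + x[3]*x[1] + x[4]*x[2] = 8
  r_xx[-1] = x[1]*x[0] + x[2]*x[1] + x[3]*x[2] + x[4]*x[3] = 9
  r_xx[0] = x[0]*x[0] + x[1]*x[1] + x[2]*x[2] + x[3]*x[3] + x[4]*x[4] = 26
  r_xx[1] = x[0]*x[1] + x[1]*x[2] + x[2]*x[3] + x[3]*x[4] = 9
  r_xx[2] = x[0]*x[2] + x[1]*x[3] + x[2]*x[4] = 8
  r_xx[3] = x[0]*x[3] + x[1]*x[4] = -2
  r_xx[4] = x[0]*x[4] = 4
r_xx = [4, -2, 8, 9, 26, 9, 8, -2, 4]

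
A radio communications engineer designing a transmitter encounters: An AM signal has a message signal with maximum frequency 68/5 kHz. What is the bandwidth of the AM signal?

In AM (double-sideband), the bandwidth is twice the message frequency.
BW = 2 * f_m = 2 * 68/5 kHz = 136/5 kHz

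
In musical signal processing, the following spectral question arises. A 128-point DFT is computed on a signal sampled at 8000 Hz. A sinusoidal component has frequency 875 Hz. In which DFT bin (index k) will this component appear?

DFT frequency resolution = f_s/N = 8000/128 = 125/2 Hz
Bin index k = f_signal / resolution = 875 / 125/2 = 14
The signal frequency 875 Hz falls in DFT bin k = 14.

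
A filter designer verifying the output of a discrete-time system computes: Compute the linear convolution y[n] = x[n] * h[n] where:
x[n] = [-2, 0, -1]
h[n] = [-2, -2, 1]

y[n] = sum_k x[k]*h[n-k]. Output length = len(x) + len(h) - 1 = 3 + 3 - 1 = 5.
y[0] = -2*-2 = 4
y[1] = 0*-2 + -2*-2 = 4
y[2] = -1*-2 + 0*-2 + -2*1 = 0
y[3] = -1*-2 + 0*1 = 2
y[4] = -1*1 = -1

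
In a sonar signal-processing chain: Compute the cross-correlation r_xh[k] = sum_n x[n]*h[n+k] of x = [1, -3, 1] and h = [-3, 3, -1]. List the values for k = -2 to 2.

Both sequences indexed from 0 and zero outside their support.
Lags with overlap: k = -2 to 2.
  r_xh[-2] = x[2]*h[0] = -3
  r_xh[-1] = x[1]*h[0] + x[2]*h[1] = 12
  r_xh[0] = x[0]*h[0] + x[1]*h[1] + x[2]*h[2] = -13
  r_xh[1] = x[0]*h[1] + x[1]*h[2] = 6
  r_xh[2] = x[0]*h[2] = -1
r_xh = [-3, 12, -13, 6, -1] (for k = -2, ..., 2)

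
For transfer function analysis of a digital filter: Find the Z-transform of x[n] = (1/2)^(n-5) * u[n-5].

Time-shifting property: if X(z) = Z{x[n]}, then Z{x[n-d]} = z^(-d) * X(z)
X(z) = z/(z - 1/2) for x[n] = (1/2)^n * u[n]
Z{x[n-5]} = z^(-5) * z/(z - 1/2) = z^(-4)/(z - 1/2)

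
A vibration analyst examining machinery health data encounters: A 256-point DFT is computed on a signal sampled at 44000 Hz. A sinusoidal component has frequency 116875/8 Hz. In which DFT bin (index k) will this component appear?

DFT frequency resolution = f_s/N = 44000/256 = 1375/8 Hz
Bin index k = f_signal / resolution = 116875/8 / 1375/8 = 85
The signal frequency 116875/8 Hz falls in DFT bin k = 85.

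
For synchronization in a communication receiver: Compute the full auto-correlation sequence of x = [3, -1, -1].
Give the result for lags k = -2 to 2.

r_xx[k] = sum_m x[m]*x[m+k], indexed from 0, for k = -2 to 2:
  r_xx[-2] = x[2]*x[0] = -3
  r_xx[-1] = x[1]*x[0] + x[2]*x[1] = -2
  r_xx[0] = x[0]*x[0] + x[1]*x[1] + x[2]*x[2] = 11
  r_xx[1] = x[0]*x[1] + x[1]*x[2] = -2
  r_xx[2] = x[0]*x[2] = -3
r_xx = [-3, -2, 11, -2, -3]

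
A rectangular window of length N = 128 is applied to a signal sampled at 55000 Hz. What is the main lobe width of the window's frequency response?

For a rectangular window of length N,
the main lobe width in frequency is 2*f_s/N.
= 2*55000/128 = 6875/8 Hz
This determines the minimum frequency separation for resolving two sinusoids.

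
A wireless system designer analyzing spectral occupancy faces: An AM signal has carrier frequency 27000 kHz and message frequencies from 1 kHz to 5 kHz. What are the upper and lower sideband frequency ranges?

Upper sideband (USB) = fc + [fm_low, fm_high] = 27000 + [1, 5] = [27001, 27005] kHz
Lower sideband (LSB) = fc - [fm_high, fm_low] = 27000 - [5, 1] = [26995, 26999] kHz
Total occupied spectrum: 26995 kHz to 27005 kHz (plus carrier at 27000 kHz)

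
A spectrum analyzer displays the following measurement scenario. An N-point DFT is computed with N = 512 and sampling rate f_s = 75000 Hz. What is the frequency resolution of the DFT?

DFT frequency resolution = f_s / N
= 75000 / 512 = 9375/64 Hz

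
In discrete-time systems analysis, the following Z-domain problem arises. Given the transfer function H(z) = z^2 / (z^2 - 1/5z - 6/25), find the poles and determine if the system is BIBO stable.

Poles are roots of the denominator: z^2 - 1/5z - 6/25 = 0.
Quadratic formula: z = [-(-1/5) +/- sqrt((-1/5)^2 - 4*(-6/25))] / 2
Discriminant = 1/25 + 24/25 = 1; sqrt = 1.
z = (1/5 +/- 1) / 2 => z = 3/5 or z = -2/5.
|p1| = 2/5, |p2| = 3/5.
For BIBO stability, all poles must lie inside the unit circle (|p| < 1).
System is STABLE since both |p| < 1.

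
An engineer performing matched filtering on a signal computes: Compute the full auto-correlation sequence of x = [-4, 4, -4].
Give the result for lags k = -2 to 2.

r_xx[k] = sum_m x[m]*x[m+k], indexed from 0, for k = -2 to 2:
  r_xx[-2] = x[2]*x[0] = 16
  r_xx[-1] = x[1]*x[0] + x[2]*x[1] = -32
  r_xx[0] = x[0]*x[0] + x[1]*x[1] + x[2]*x[2] = 48
  r_xx[1] = x[0]*x[1] + x[1]*x[2] = -32
  r_xx[2] = x[0]*x[2] = 16
r_xx = [16, -32, 48, -32, 16]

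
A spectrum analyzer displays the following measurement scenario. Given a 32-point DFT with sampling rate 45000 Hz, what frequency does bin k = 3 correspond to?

The frequency of DFT bin k is: f_k = k * f_s / N
f_3 = 3 * 45000 / 32 = 16875/4 Hz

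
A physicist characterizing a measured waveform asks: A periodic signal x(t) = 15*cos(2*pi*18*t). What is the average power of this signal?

Average power of A*cos(wt) is A^2/2.
P = 15^2 / 2 = 225/2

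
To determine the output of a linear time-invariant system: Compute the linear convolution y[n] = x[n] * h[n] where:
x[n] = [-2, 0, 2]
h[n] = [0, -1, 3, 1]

y[n] = sum_k x[k]*h[n-k]. Output length = len(x) + len(h) - 1 = 3 + 4 - 1 = 6.
y[0] = -2*0 = 0
y[1] = 0*0 + -2*-1 = 2
y[2] = 2*0 + 0*-1 + -2*3 = -6
y[3] = 2*-1 + 0*3 + -2*1 = -4
y[4] = 2*3 + 0*1 = 6
y[5] = 2*1 = 2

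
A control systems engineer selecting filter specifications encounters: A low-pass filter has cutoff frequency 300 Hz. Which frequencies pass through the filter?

A low-pass filter passes all frequencies below the cutoff frequency 300 Hz and attenuates higher frequencies.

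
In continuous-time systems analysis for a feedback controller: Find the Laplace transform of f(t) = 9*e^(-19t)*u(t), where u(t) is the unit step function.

Standard Laplace transform pair:
e^(-at)*u(t) <-> 1/(s+a)
With a = 19: L{9*e^(-19t)*u(t)} = 9/(s+19), ROC: Re(s) > -19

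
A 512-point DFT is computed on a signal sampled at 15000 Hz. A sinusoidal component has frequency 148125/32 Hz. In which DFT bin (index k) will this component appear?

DFT frequency resolution = f_s/N = 15000/512 = 1875/64 Hz
Bin index k = f_signal / resolution = 148125/32 / 1875/64 = 158
The signal frequency 148125/32 Hz falls in DFT bin k = 158.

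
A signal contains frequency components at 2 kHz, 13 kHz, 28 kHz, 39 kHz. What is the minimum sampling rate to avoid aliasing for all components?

The highest frequency component is f_max = 39 kHz.
Nyquist rate = 2 * f_max = 2 * 39 kHz = 78 kHz.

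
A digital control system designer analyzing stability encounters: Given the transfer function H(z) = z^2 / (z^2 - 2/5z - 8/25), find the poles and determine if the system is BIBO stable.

Poles are roots of the denominator: z^2 - 2/5z - 8/25 = 0.
Quadratic formula: z = [-(-2/5) +/- sqrt((-2/5)^2 - 4*(-8/25))] / 2
Discriminant = 4/25 + 32/25 = 36/25; sqrt = 6/5.
z = (2/5 +/- 6/5) / 2 => z = 4/5 or z = -2/5.
|p1| = 2/5, |p2| = 4/5.
For BIBO stability, all poles must lie inside the unit circle (|p| < 1).
System is STABLE since both |p| < 1.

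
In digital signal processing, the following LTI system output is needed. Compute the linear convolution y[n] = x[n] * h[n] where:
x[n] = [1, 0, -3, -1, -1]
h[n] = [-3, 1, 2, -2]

y[n] = sum_k x[k]*h[n-k]. Output length = len(x) + len(h) - 1 = 5 + 4 - 1 = 8.
y[0] = 1*-3 = -3
y[1] = 0*-3 + 1*1 = 1
y[2] = -3*-3 + 0*1 + 1*2 = 11
y[3] = -1*-3 + -3*1 + 0*2 + 1*-2 = -2
y[4] = -1*-3 + -1*1 + -3*2 + 0*-2 = -4
y[5] = -1*1 + -1*2 + -3*-2 = 3
y[6] = -1*2 + -1*-2 = 0
y[7] = -1*-2 = 2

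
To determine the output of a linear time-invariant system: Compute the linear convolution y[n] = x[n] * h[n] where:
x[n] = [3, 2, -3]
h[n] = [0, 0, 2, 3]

y[n] = sum_k x[k]*h[n-k]. Output length = len(x) + len(h) - 1 = 3 + 4 - 1 = 6.
y[0] = 3*0 = 0
y[1] = 2*0 + 3*0 = 0
y[2] = -3*0 + 2*0 + 3*2 = 6
y[3] = -3*0 + 2*2 + 3*3 = 13
y[4] = -3*2 + 2*3 = 0
y[5] = -3*3 = -9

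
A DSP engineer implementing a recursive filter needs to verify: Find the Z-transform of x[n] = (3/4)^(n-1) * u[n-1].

Time-shifting property: if X(z) = Z{x[n]}, then Z{x[n-d]} = z^(-d) * X(z)
X(z) = z/(z - 3/4) for x[n] = (3/4)^n * u[n]
Z{x[n-1]} = z^(-1) * z/(z - 3/4) = 1/(z - 3/4)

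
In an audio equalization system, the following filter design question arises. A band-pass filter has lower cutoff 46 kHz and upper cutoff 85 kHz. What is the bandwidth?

Bandwidth = f_high - f_low
= 85 kHz - 46 kHz = 39 kHz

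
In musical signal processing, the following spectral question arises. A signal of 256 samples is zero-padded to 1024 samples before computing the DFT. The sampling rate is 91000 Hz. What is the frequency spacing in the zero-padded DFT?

Original DFT: N = 256, resolution = f_s/N = 91000/256 = 11375/32 Hz
Zero-padded DFT: N = 1024, resolution = f_s/N = 91000/1024 = 11375/128 Hz
Zero-padding interpolates the spectrum (finer frequency grid)
but does NOT improve the true spectral resolution (ability to resolve close frequencies).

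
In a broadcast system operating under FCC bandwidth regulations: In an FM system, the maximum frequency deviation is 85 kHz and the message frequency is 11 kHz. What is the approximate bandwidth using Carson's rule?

Carson's rule: BW = 2*(delta_f + f_m)
= 2*(85 + 11) kHz = 192 kHz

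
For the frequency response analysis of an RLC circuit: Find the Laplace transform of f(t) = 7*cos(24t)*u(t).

Standard pair: cos(wt)*u(t) <-> s/(s^2+w^2)
With w = 24: L{7*cos(24t)*u(t)} = 7s/(s^2+576)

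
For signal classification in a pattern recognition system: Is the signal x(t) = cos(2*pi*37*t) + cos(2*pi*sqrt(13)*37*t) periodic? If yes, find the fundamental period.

f1 = 37 Hz, f2 = 37*sqrt(13) Hz
Ratio f2/f1 = sqrt(13), which is irrational.
Since the frequency ratio is irrational, no common period exists.
The signal is not periodic.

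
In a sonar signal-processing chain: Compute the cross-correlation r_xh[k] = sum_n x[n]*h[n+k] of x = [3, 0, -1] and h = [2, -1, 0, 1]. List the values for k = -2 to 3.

Both sequences indexed from 0 and zero outside their support.
Lags with overlap: k = -2 to 3.
  r_xh[-2] = x[2]*h[0] = -2
  r_xh[-1] = x[1]*h[0] + x[2]*h[1] = 1
  r_xh[0] = x[0]*h[0] + x[1]*h[1] + x[2]*h[2] = 6
  r_xh[1] = x[0]*h[1] + x[1]*h[2] + x[2]*h[3] = -4
  r_xh[2] = x[0]*h[2] + x[1]*h[3] = 0
  r_xh[3] = x[0]*h[3] = 3
r_xh = [-2, 1, 6, -4, 0, 3] (for k = -2, ..., 3)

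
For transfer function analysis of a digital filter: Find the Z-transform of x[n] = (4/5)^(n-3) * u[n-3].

Time-shifting property: if X(z) = Z{x[n]}, then Z{x[n-d]} = z^(-d) * X(z)
X(z) = z/(z - 4/5) for x[n] = (4/5)^n * u[n]
Z{x[n-3]} = z^(-3) * z/(z - 4/5) = z^(-2)/(z - 4/5)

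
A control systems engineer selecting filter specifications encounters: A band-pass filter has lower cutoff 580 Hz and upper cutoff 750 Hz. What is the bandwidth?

Bandwidth = f_high - f_low
= 750 Hz - 580 Hz = 170 Hz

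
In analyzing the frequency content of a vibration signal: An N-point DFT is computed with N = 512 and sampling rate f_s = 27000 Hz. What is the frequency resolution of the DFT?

DFT frequency resolution = f_s / N
= 27000 / 512 = 3375/64 Hz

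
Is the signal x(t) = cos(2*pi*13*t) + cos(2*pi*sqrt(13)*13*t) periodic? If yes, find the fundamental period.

f1 = 13 Hz, f2 = 13*sqrt(13) Hz
Ratio f2/f1 = sqrt(13), which is irrational.
Since the frequency ratio is irrational, no common period exists.
The signal is not periodic.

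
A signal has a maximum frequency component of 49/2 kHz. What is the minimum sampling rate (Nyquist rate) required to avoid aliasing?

By the Nyquist-Shannon sampling theorem,
the minimum sampling rate (Nyquist rate) must be at least 2 * f_max.
Nyquist rate = 2 * 49/2 kHz = 49 kHz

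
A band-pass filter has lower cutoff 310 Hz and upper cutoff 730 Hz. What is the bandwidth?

Bandwidth = f_high - f_low
= 730 Hz - 310 Hz = 420 Hz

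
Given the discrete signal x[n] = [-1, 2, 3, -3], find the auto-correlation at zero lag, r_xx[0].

The auto-correlation at zero lag r_xx[0] equals the signal energy.
r_xx[0] = sum of x[n]^2 = (-1)^2 + 2^2 + 3^2 + (-3)^2
= 1 + 4 + 9 + 9 = 23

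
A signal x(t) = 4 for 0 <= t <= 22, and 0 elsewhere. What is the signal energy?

Energy = integral of |x(t)|^2 dt over the signal duration
= 4^2 * 22 = 16 * 22 = 352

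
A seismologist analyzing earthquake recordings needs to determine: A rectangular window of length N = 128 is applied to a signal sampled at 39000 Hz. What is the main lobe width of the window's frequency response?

For a rectangular window of length N,
the main lobe width in frequency is 2*f_s/N.
= 2*39000/128 = 4875/8 Hz
This determines the minimum frequency separation for resolving two sinusoids.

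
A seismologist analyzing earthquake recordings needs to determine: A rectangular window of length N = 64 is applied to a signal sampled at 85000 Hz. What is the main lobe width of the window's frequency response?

For a rectangular window of length N,
the main lobe width in frequency is 2*f_s/N.
= 2*85000/64 = 10625/4 Hz
This determines the minimum frequency separation for resolving two sinusoids.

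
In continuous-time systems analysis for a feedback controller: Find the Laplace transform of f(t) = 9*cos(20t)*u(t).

Standard pair: cos(wt)*u(t) <-> s/(s^2+w^2)
With w = 20: L{9*cos(20t)*u(t)} = 9s/(s^2+400)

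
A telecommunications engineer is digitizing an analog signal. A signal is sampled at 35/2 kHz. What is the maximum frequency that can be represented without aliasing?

The maximum frequency that can be represented without aliasing
is the Nyquist frequency: f_max = f_s / 2 = 35/2 kHz / 2 = 35/4 kHz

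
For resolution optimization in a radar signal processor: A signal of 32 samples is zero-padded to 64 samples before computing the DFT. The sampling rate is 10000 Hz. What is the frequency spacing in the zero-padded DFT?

Original DFT: N = 32, resolution = f_s/N = 10000/32 = 625/2 Hz
Zero-padded DFT: N = 64, resolution = f_s/N = 10000/64 = 625/4 Hz
Zero-padding interpolates the spectrum (finer frequency grid)
but does NOT improve the true spectral resolution (ability to resolve close frequencies).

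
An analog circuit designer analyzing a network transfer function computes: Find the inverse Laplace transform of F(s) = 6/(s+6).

Standard pair: k/(s+a) <-> k*e^(-at)*u(t)
With k=6, a=6: f(t) = 6*e^(-6t)*u(t)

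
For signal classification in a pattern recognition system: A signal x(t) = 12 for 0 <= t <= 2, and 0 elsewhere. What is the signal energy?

Energy = integral of |x(t)|^2 dt over the signal duration
= 12^2 * 2 = 144 * 2 = 288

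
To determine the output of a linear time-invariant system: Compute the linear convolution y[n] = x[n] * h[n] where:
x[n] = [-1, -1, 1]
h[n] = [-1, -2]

y[n] = sum_k x[k]*h[n-k]. Output length = len(x) + len(h) - 1 = 3 + 2 - 1 = 4.
y[0] = -1*-1 = 1
y[1] = -1*-1 + -1*-2 = 3
y[2] = 1*-1 + -1*-2 = 1
y[3] = 1*-2 = -2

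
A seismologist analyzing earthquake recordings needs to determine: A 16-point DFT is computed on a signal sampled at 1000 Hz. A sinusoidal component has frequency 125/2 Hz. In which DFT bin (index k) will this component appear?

DFT frequency resolution = f_s/N = 1000/16 = 125/2 Hz
Bin index k = f_signal / resolution = 125/2 / 125/2 = 1
The signal frequency 125/2 Hz falls in DFT bin k = 1.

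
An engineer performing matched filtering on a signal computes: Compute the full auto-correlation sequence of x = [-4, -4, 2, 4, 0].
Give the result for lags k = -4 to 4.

r_xx[k] = sum_m x[m]*x[m+k], indexed from 0, for k = -4 to 4:
  r_xx[-4] = x[4]*x[0] = 0
  r_xx[-3] = x[3]*x[0] + x[4]*x[1] = -16
  r_xx[-2] = x[2]*x[0] + x[3]*x[1] + x[4]*x[2] = -24
  r_xx[-1] = x[1]*x[0] + x[2]*x[1] + x[3]*x[2] + x[4]*x[3] = 16
  r_xx[0] = x[0]*x[0] + x[1]*x[1] + x[2]*x[2] + x[3]*x[3] + x[4]*x[4] = 52
  r_xx[1] = x[0]*x[1] + x[1]*x[2] + x[2]*x[3] + x[3]*x[4] = 16
  r_xx[2] = x[0]*x[2] + x[1]*x[3] + x[2]*x[4] = -24
  r_xx[3] = x[0]*x[3] + x[1]*x[4] = -16
  r_xx[4] = x[0]*x[4] = 0
r_xx = [0, -16, -24, 16, 52, 16, -24, -16, 0]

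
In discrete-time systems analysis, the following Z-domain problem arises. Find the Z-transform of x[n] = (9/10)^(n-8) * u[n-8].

Time-shifting property: if X(z) = Z{x[n]}, then Z{x[n-d]} = z^(-d) * X(z)
X(z) = z/(z - 9/10) for x[n] = (9/10)^n * u[n]
Z{x[n-8]} = z^(-8) * z/(z - 9/10) = z^(-7)/(z - 9/10)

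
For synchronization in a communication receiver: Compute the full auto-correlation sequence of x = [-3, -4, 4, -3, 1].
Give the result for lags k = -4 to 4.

r_xx[k] = sum_m x[m]*x[m+k], indexed from 0, for k = -4 to 4:
  r_xx[-4] = x[4]*x[0] = -3
  r_xx[-3] = x[3]*x[0] + x[4]*x[1] = 5
  r_xx[-2] = x[2]*x[0] + x[3]*x[1] + x[4]*x[2] = 4
  r_xx[-1] = x[1]*x[0] + x[2]*x[1] + x[3]*x[2] + x[4]*x[3] = -19
  r_xx[0] = x[0]*x[0] + x[1]*x[1] + x[2]*x[2] + x[3]*x[3] + x[4]*x[4] = 51
  r_xx[1] = x[0]*x[1] + x[1]*x[2] + x[2]*x[3] + x[3]*x[4] = -19
  r_xx[2] = x[0]*x[2] + x[1]*x[3] + x[2]*x[4] = 4
  r_xx[3] = x[0]*x[3] + x[1]*x[4] = 5
  r_xx[4] = x[0]*x[4] = -3
r_xx = [-3, 5, 4, -19, 51, -19, 4, 5, -3]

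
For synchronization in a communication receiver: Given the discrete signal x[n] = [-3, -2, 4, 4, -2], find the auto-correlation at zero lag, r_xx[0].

The auto-correlation at zero lag r_xx[0] equals the signal energy.
r_xx[0] = sum of x[n]^2 = (-3)^2 + (-2)^2 + 4^2 + 4^2 + (-2)^2
= 9 + 4 + 16 + 16 + 4 = 49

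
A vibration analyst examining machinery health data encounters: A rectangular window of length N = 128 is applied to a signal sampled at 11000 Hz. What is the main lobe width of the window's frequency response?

For a rectangular window of length N,
the main lobe width in frequency is 2*f_s/N.
= 2*11000/128 = 1375/8 Hz
This determines the minimum frequency separation for resolving two sinusoids.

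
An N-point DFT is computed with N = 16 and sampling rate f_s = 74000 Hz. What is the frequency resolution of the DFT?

DFT frequency resolution = f_s / N
= 74000 / 16 = 4625 Hz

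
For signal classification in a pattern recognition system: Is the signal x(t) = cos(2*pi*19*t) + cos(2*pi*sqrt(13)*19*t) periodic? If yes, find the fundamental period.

f1 = 19 Hz, f2 = 19*sqrt(13) Hz
Ratio f2/f1 = sqrt(13), which is irrational.
Since the frequency ratio is irrational, no common period exists.
The signal is not periodic.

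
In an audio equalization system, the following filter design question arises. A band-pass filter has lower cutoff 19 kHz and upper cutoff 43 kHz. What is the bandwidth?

Bandwidth = f_high - f_low
= 43 kHz - 19 kHz = 24 kHz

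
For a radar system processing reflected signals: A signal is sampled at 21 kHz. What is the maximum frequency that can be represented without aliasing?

The maximum frequency that can be represented without aliasing
is the Nyquist frequency: f_max = f_s / 2 = 21 kHz / 2 = 21/2 kHz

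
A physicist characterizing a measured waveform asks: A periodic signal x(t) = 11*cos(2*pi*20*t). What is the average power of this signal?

Average power of A*cos(wt) is A^2/2.
P = 11^2 / 2 = 121/2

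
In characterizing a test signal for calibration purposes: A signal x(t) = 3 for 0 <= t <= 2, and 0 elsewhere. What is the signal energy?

Energy = integral of |x(t)|^2 dt over the signal duration
= 3^2 * 2 = 9 * 2 = 18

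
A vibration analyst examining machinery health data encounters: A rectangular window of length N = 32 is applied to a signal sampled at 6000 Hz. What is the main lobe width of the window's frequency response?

For a rectangular window of length N,
the main lobe width in frequency is 2*f_s/N.
= 2*6000/32 = 375 Hz
This determines the minimum frequency separation for resolving two sinusoids.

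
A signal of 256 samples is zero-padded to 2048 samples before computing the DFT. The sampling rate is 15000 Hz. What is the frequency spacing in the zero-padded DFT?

Original DFT: N = 256, resolution = f_s/N = 15000/256 = 1875/32 Hz
Zero-padded DFT: N = 2048, resolution = f_s/N = 15000/2048 = 1875/256 Hz
Zero-padding interpolates the spectrum (finer frequency grid)
but does NOT improve the true spectral resolution (ability to resolve close frequencies).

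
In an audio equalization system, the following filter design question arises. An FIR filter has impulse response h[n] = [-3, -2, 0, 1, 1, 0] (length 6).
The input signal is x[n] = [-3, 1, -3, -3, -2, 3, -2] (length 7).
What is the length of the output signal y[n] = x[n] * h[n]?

For linear convolution, the output length is:
len(y) = len(x) + len(h) - 1 = 7 + 6 - 1 = 12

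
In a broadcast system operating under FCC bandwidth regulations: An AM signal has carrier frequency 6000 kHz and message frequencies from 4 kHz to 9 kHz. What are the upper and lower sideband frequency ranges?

Upper sideband (USB) = fc + [fm_low, fm_high] = 6000 + [4, 9] = [6004, 6009] kHz
Lower sideband (LSB) = fc - [fm_high, fm_low] = 6000 - [9, 4] = [5991, 5996] kHz
Total occupied spectrum: 5991 kHz to 6009 kHz (plus carrier at 6000 kHz)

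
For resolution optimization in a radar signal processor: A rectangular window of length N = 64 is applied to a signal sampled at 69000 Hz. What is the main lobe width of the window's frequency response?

For a rectangular window of length N,
the main lobe width in frequency is 2*f_s/N.
= 2*69000/64 = 8625/4 Hz
This determines the minimum frequency separation for resolving two sinusoids.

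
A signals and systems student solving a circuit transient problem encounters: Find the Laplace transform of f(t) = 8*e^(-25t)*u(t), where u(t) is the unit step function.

Standard Laplace transform pair:
e^(-at)*u(t) <-> 1/(s+a)
With a = 25: L{8*e^(-25t)*u(t)} = 8/(s+25), ROC: Re(s) > -25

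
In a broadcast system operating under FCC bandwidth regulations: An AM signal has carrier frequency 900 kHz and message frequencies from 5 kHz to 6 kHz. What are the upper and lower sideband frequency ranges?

Upper sideband (USB) = fc + [fm_low, fm_high] = 900 + [5, 6] = [905, 906] kHz
Lower sideband (LSB) = fc - [fm_high, fm_low] = 900 - [6, 5] = [894, 895] kHz
Total occupied spectrum: 894 kHz to 906 kHz (plus carrier at 900 kHz)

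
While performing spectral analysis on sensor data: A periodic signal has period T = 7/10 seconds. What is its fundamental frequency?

The fundamental frequency is the reciprocal of the period.
f = 1/T = 1/(7/10) = 10/7 Hz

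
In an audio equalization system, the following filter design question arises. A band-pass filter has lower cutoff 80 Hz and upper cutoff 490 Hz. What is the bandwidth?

Bandwidth = f_high - f_low
= 490 Hz - 80 Hz = 410 Hz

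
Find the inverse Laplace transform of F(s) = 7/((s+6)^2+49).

Standard pair: w/((s+a)^2+w^2) <-> e^(-at)*sin(wt)*u(t)
With a=6, w=7: f(t) = e^(-6t)*sin(7t)*u(t)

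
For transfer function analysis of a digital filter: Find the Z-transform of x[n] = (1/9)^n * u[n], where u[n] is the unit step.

The Z-transform of a^n * u[n] is z/(z-a) for |z| > |a|.
Here a = 1/9, so X(z) = z/(z - (1/9)) = 9z/(9z - 1)
ROC: |z| > 1/9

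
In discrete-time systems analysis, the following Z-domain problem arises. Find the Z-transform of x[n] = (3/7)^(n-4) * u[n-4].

Time-shifting property: if X(z) = Z{x[n]}, then Z{x[n-d]} = z^(-d) * X(z)
X(z) = z/(z - 3/7) for x[n] = (3/7)^n * u[n]
Z{x[n-4]} = z^(-4) * z/(z - 3/7) = z^(-3)/(z - 3/7)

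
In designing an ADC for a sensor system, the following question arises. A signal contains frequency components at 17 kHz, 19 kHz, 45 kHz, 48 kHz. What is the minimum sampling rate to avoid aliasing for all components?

The highest frequency component is f_max = 48 kHz.
Nyquist rate = 2 * f_max = 2 * 48 kHz = 96 kHz.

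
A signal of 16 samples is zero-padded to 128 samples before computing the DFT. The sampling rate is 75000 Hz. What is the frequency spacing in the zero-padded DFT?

Original DFT: N = 16, resolution = f_s/N = 75000/16 = 9375/2 Hz
Zero-padded DFT: N = 128, resolution = f_s/N = 75000/128 = 9375/16 Hz
Zero-padding interpolates the spectrum (finer frequency grid)
but does NOT improve the true spectral resolution (ability to resolve close frequencies).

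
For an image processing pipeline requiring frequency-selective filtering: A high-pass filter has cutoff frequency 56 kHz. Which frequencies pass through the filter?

A high-pass filter passes all frequencies above the cutoff frequency 56 kHz and attenuates lower frequencies.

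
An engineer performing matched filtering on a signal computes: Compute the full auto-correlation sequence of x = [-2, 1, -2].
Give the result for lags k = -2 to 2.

r_xx[k] = sum_m x[m]*x[m+k], indexed from 0, for k = -2 to 2:
  r_xx[-2] = x[2]*x[0] = 4
  r_xx[-1] = x[1]*x[0] + x[2]*x[1] = -4
  r_xx[0] = x[0]*x[0] + x[1]*x[1] + x[2]*x[2] = 9
  r_xx[1] = x[0]*x[1] + x[1]*x[2] = -4
  r_xx[2] = x[0]*x[2] = 4
r_xx = [4, -4, 9, -4, 4]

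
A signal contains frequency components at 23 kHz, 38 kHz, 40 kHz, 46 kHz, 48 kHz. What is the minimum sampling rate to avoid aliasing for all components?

The highest frequency component is f_max = 48 kHz.
Nyquist rate = 2 * f_max = 2 * 48 kHz = 96 kHz.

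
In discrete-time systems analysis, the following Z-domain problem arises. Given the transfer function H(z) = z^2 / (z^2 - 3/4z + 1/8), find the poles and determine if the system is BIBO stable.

Poles are roots of the denominator: z^2 - 3/4z + 1/8 = 0.
Quadratic formula: z = [-(-3/4) +/- sqrt((-3/4)^2 - 4*(1/8))] / 2
Discriminant = 9/16 - 1/2 = 1/16; sqrt = 1/4.
z = (3/4 +/- 1/4) / 2 => z = 1/2 or z = 1/4.
|p1| = 1/4, |p2| = 1/2.
For BIBO stability, all poles must lie inside the unit circle (|p| < 1).
System is STABLE since both |p| < 1.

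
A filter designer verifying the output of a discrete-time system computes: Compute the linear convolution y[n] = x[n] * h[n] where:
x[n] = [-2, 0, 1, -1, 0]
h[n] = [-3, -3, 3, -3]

y[n] = sum_k x[k]*h[n-k]. Output length = len(x) + len(h) - 1 = 5 + 4 - 1 = 8.
y[0] = -2*-3 = 6
y[1] = 0*-3 + -2*-3 = 6
y[2] = 1*-3 + 0*-3 + -2*3 = -9
y[3] = -1*-3 + 1*-3 + 0*3 + -2*-3 = 6
y[4] = 0*-3 + -1*-3 + 1*3 + 0*-3 = 6
y[5] = 0*-3 + -1*3 + 1*-3 = -6
y[6] = 0*3 + -1*-3 = 3
y[7] = 0*-3 = 0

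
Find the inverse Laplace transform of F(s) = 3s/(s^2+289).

Standard pair: s/(s^2+w^2) <-> cos(wt)*u(t)
With k=3, w=17: f(t) = 3*cos(17t)*u(t)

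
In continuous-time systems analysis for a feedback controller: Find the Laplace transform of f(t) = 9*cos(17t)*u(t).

Standard pair: cos(wt)*u(t) <-> s/(s^2+w^2)
With w = 17: L{9*cos(17t)*u(t)} = 9s/(s^2+289)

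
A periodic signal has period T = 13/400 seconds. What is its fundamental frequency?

The fundamental frequency is the reciprocal of the period.
f = 1/T = 1/(13/400) = 400/13 Hz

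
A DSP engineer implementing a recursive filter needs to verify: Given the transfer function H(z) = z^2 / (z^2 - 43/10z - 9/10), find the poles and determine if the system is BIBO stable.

Poles are roots of the denominator: z^2 - 43/10z - 9/10 = 0.
Quadratic formula: z = [-(-43/10) +/- sqrt((-43/10)^2 - 4*(-9/10))] / 2
Discriminant = 1849/100 + 18/5 = 2209/100; sqrt = 47/10.
z = (43/10 +/- 47/10) / 2 => z = 9/2 or z = -1/5.
|p1| = 9/2, |p2| = 1/5.
For BIBO stability, all poles must lie inside the unit circle (|p| < 1).
System is UNSTABLE since at least one |p| >= 1.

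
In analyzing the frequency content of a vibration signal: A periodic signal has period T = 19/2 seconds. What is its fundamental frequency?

The fundamental frequency is the reciprocal of the period.
f = 1/T = 1/(19/2) = 2/19 Hz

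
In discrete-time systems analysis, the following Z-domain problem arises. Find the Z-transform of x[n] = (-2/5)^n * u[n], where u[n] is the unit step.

The Z-transform of a^n * u[n] is z/(z-a) for |z| > |a|.
Here a = -2/5, so X(z) = z/(z - (-2/5)) = 5z/(5z + 2)
ROC: |z| > 2/5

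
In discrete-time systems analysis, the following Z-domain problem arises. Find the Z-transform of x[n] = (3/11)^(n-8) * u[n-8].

Time-shifting property: if X(z) = Z{x[n]}, then Z{x[n-d]} = z^(-d) * X(z)
X(z) = z/(z - 3/11) for x[n] = (3/11)^n * u[n]
Z{x[n-8]} = z^(-8) * z/(z - 3/11) = z^(-7)/(z - 3/11)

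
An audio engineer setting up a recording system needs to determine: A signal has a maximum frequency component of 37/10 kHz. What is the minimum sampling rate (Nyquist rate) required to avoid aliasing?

By the Nyquist-Shannon sampling theorem,
the minimum sampling rate (Nyquist rate) must be at least 2 * f_max.
Nyquist rate = 2 * 37/10 kHz = 37/5 kHz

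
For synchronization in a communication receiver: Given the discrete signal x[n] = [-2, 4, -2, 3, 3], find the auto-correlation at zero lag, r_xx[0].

The auto-correlation at zero lag r_xx[0] equals the signal energy.
r_xx[0] = sum of x[n]^2 = (-2)^2 + 4^2 + (-2)^2 + 3^2 + 3^2
= 4 + 16 + 4 + 9 + 9 = 42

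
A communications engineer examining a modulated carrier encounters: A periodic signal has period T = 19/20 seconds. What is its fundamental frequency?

The fundamental frequency is the reciprocal of the period.
f = 1/T = 1/(19/20) = 20/19 Hz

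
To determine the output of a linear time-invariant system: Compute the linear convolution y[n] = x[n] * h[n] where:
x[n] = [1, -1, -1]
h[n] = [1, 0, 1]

y[n] = sum_k x[k]*h[n-k]. Output length = len(x) + len(h) - 1 = 3 + 3 - 1 = 5.
y[0] = 1*1 = 1
y[1] = -1*1 + 1*0 = -1
y[2] = -1*1 + -1*0 + 1*1 = 0
y[3] = -1*0 + -1*1 = -1
y[4] = -1*1 = -1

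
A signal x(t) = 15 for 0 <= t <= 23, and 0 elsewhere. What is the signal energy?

Energy = integral of |x(t)|^2 dt over the signal duration
= 15^2 * 23 = 225 * 23 = 5175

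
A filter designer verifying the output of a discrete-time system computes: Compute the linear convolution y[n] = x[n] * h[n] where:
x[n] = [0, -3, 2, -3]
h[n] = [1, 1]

y[n] = sum_k x[k]*h[n-k]. Output length = len(x) + len(h) - 1 = 4 + 2 - 1 = 5.
y[0] = 0*1 = 0
y[1] = -3*1 + 0*1 = -3
y[2] = 2*1 + -3*1 = -1
y[3] = -3*1 + 2*1 = -1
y[4] = -3*1 = -3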